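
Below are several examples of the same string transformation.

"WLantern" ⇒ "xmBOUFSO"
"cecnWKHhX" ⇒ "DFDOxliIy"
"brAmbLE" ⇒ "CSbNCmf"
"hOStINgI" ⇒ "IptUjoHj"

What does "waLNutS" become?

The rule is to flip the case of every letter, then shift every letter 1 place forward in the alphabet (wrapping around).
For "waLNutS", step one produces "WAlnUTs"; step two turns that into "XBmoVUt".

XBmoVUt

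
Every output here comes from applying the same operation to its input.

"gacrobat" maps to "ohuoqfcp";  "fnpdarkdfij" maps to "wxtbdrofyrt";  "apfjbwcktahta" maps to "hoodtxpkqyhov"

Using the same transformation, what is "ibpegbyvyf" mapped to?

mtwpdsupmj

Rule — move the last 2 characters to the front (rotate right by 2), then shift every letter 12 places backward in the alphabet (wrapping around).
On "ibpegbyvyf": the first step gives "yfibpegbyv", and the second then gives "mtwpdsupmj".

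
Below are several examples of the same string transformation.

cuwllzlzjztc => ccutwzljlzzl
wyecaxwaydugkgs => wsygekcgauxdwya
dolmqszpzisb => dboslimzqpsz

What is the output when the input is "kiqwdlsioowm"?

kmiwqowodils

Each output is the input with this applied: take characters alternately from the front and the back (1st, last, 2nd, 2nd-last, ...).
"kiqwdlsioowm" → "kmiwqowodils".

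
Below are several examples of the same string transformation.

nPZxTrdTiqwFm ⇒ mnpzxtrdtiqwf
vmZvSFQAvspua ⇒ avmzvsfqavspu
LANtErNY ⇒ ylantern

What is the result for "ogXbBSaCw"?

wogxbbsac

The pattern: move the last character to the front, then convert every letter to lowercase.
On "ogXbBSaCw": the first step gives "wogXbBSaC", and the second then gives "wogxbbsac".
(Check on "nPZxTrdTiqwFm": → "mnPZxTrdTiqwF" → "mnpzxtrdtiqwf" ✓)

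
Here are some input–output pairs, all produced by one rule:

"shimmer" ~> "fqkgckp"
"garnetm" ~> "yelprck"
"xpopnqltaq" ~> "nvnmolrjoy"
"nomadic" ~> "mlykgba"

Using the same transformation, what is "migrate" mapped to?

gkperyc

What's happening: swap each adjacent pair of characters (1↔2, 3↔4, ...), then shift every letter 2 places backward in the alphabet (wrapping around).
For "migrate", step one produces "imrgtae"; step two turns that into "gkperyc".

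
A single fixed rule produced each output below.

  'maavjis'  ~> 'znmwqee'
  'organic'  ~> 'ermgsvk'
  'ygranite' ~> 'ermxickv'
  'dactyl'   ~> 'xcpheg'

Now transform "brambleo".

qfpisfve

Looking at the pairs, the operation is to shift every letter 4 places forward in the alphabet (wrapping around), then move the first 3 characters to the end (rotate left by 3).
"brambleo" → "qfpisfve".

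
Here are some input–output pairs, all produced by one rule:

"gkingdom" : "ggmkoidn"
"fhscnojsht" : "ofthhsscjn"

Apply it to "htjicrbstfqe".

bhetqjfitcsr

Looking at the pairs, the operation is to take characters alternately from the front and the back (1st, last, 2nd, 2nd-last, ...), then move the last character to the front.
For "htjicrbstfqe", step one produces "hetqjfitcsrb"; step two turns that into "bhetqjfitcsr".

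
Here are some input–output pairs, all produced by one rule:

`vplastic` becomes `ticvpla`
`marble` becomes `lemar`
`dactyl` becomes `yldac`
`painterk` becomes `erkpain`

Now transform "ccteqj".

The pattern: swap the front and back halves of the string, then delete the first character.
Working it through for "ccteqj": intermediate "eqjcct", final "qjcct".

qjcct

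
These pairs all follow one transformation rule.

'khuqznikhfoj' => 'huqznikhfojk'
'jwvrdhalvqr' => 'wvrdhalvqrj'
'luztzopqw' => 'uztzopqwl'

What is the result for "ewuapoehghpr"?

The rule is to move the first character to the end.
For "ewuapoehghpr" the result is "wuapoehghpre".

wuapoehghpre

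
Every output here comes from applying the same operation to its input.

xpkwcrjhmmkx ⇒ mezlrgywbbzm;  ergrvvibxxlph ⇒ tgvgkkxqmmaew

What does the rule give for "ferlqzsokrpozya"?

utgafohdzgedonp

What's happening: shift every letter 11 places backward in the alphabet (wrapping around).
On "ferlqzsokrpozya" that produces "utgafohdzgedonp".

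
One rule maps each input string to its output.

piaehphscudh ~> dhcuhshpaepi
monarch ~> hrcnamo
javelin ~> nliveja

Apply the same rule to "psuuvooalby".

Rule — swap each adjacent pair of characters (1↔2, 3↔4, ...), then reverse the string.
For "psuuvooalby" the result is "ylboavouups".

ylboavouups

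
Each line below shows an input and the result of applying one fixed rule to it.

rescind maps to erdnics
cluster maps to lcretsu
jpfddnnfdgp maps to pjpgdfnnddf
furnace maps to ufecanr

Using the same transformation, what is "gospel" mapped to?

ogleps

What's happening: move the first 2 characters to the end (rotate left by 2), then reverse the string.
For "gospel", step one produces "spelgo"; step two turns that into "ogleps".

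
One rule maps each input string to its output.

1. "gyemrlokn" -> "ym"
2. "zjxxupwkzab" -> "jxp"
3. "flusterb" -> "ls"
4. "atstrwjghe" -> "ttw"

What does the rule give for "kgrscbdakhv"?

Rule — keep every other character starting from the second (positions 2nd, 4th, 6th, ...), then delete the last 2 characters.
On "kgrscbdakhv" that produces "gsb".

gsb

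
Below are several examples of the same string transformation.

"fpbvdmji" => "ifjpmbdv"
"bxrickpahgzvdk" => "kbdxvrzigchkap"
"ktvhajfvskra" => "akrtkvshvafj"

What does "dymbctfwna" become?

adnywmfbtc

Looking at the pairs, the operation is to take characters alternately from the front and the back (1st, last, 2nd, 2nd-last, ...), then swap each adjacent pair of characters (1↔2, 3↔4, ...).
Starting from "dymbctfwna": after the first operation, "daynmwbfct"; after the second, "adnywmfbtc".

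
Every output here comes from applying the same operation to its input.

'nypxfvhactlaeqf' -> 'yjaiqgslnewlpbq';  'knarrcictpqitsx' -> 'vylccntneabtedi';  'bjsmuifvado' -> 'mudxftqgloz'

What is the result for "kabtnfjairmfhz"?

The rule is to shift every letter 11 places forward in the alphabet (wrapping around).
"kabtnfjairmfhz" → "vlmeyqultcxqsk".

vlmeyqultcxqsk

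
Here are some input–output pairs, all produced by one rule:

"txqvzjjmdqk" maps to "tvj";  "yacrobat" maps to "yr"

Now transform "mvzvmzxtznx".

What's happening: keep one character in every 3, starting at position 1 (positions 1st, 4th, 7th, ...), then delete the last character.
Applying both steps to "mvzvmzxtznx": "mvxn", then "mvx".

mvx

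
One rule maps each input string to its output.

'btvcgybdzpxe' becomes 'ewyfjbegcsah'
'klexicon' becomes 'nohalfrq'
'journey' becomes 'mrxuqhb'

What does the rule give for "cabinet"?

The rule is to shift every letter 3 places forward in the alphabet (wrapping around).
For "cabinet" the result is "fdelqhw".

fdelqhw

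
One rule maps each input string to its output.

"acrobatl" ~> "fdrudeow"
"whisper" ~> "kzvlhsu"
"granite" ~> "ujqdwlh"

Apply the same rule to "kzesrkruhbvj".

cnvhnuxuekmy

In each case the input is transformed by: shift every letter 3 places forward in the alphabet (wrapping around), then swap each adjacent pair of characters (1↔2, 3↔4, ...).
For "kzesrkruhbvj", step one produces "nchvunuxkeym"; step two turns that into "cnvhnuxuekmy".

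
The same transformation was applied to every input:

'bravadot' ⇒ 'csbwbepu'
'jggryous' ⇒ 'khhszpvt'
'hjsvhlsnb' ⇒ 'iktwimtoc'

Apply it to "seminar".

tfnjobs

Rule — shift every letter 1 place forward in the alphabet (wrapping around).
"seminar" → "tfnjobs".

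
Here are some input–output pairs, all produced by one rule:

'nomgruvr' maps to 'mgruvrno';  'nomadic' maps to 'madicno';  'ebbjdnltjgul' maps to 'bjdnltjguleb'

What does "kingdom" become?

ngdomki

Rule — move the first 2 characters to the end (rotate left by 2).
For "kingdom" the result is "ngdomki".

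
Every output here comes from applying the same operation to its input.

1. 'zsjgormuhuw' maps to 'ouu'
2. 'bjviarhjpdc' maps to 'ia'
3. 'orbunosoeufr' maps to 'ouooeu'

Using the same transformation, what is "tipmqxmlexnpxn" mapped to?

ie

Rule — keep only the vowels.
"tipmqxmlexnpxn" → "ie".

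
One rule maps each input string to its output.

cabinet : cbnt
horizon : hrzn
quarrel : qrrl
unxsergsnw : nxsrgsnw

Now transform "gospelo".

In each case the input is transformed by: remove every vowel.
"gospelo" → "gspl".

gspl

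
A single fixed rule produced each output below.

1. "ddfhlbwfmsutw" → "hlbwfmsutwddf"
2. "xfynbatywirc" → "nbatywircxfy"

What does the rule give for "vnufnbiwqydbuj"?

Each output is the input with this applied: move the first 3 characters to the end (rotate left by 3).
"vnufnbiwqydbuj" → "fnbiwqydbujvnu".

fnbiwqydbujvnu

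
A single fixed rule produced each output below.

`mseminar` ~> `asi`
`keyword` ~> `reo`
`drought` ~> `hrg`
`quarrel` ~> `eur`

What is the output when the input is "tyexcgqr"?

qyc

What's happening: move the last 2 characters to the front (rotate right by 2), then keep one character in every 3, starting at position 1 (positions 1st, 4th, 7th, ...).
For "tyexcgqr" the result is "qyc".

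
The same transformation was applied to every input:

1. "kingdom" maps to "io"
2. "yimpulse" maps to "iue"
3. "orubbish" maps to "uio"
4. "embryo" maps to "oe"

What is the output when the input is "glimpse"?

The pattern: move the first character to the end, then keep only the vowels.
Starting from "glimpse": after the first operation, "limpseg"; after the second, "ie".

ie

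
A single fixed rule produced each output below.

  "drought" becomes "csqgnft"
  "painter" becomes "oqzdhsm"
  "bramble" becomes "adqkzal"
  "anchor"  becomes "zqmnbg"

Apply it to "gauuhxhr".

What's happening: shift every letter 1 place backward in the alphabet (wrapping around), then take characters alternately from the front and the back (1st, last, 2nd, 2nd-last, ...).
Working it through for "gauuhxhr": intermediate "fzttgwgq", final "fqzgtwtg".
(Check on "painter": → "ozhmsdq" → "oqzdhsm" ✓)

fqzgtwtg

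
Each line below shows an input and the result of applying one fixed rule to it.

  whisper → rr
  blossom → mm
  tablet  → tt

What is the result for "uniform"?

mm

Looking at the pairs, the operation is to repeat every character 3 times, then keep only the last 2 characters.
For "uniform" the result is "mm".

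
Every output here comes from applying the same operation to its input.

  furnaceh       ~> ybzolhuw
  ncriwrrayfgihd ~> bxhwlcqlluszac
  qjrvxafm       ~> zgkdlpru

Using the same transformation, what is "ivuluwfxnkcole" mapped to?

What's happening: move the last 2 characters to the front (rotate right by 2), then shift every letter 6 places backward in the alphabet (wrapping around).
For "ivuluwfxnkcole", step one produces "leivuluwfxnkco"; step two turns that into "fycpofoqzrhewi".

fycpofoqzrhewi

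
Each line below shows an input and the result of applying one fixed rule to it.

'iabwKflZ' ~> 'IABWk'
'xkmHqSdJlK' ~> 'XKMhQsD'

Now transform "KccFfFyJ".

kCCfF

Rule — delete the last 3 characters, then flip the case of every letter.
Working it through for "KccFfFyJ": intermediate "KccFf", final "kCCfF".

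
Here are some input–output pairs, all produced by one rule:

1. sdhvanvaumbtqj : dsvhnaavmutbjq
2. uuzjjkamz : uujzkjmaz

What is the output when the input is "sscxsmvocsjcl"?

ssxcmsovsccjl

What's happening: swap each adjacent pair of characters (1↔2, 3↔4, ...).
Doing the same to "sscxsmvocsjcl": "ssxcmsovsccjl".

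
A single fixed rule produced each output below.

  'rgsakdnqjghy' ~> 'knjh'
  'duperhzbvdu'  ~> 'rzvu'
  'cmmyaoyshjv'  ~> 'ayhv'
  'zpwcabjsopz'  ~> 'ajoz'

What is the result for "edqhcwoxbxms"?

cobm

Each output is the input with this applied: keep every other character starting from the first (positions 1st, 3rd, 5th, ...), then keep only the last 4 characters.
Starting from "edqhcwoxbxms": after the first operation, "eqcobm"; after the second, "cobm".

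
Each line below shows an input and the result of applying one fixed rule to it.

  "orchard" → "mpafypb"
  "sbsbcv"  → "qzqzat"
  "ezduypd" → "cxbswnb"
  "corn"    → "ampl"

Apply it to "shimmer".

In each case the input is transformed by: shift every letter 2 places backward in the alphabet (wrapping around).
For "shimmer" the result is "qfgkkcp".

qfgkkcp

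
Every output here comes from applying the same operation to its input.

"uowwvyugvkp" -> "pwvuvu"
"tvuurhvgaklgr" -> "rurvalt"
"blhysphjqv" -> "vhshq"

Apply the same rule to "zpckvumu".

Looking at the pairs, the operation is to swap the first and last characters, then keep every other character starting from the first (positions 1st, 3rd, 5th, ...).
For "zpckvumu", step one produces "upckvumz"; step two turns that into "ucvm".
(Check on "uowwvyugvkp": → "powwvyugvku" → "pwvuvu" ✓)

ucvm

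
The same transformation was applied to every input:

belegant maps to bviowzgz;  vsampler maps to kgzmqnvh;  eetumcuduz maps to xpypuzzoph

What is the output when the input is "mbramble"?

The pattern: swap the front and back halves of the string, then shift every letter 5 places backward in the alphabet (wrapping around).
Applying both steps to "mbramble": "mblembra", then "hwgzhwmv".

hwgzhwmv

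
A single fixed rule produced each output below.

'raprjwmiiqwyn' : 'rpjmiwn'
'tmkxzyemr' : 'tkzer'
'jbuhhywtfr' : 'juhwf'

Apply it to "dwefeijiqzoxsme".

In each case the input is transformed by: keep every other character starting from the first (positions 1st, 3rd, 5th, ...).
Applying that to "dwefeijiqzoxsme" gives "deejqose".

deejqose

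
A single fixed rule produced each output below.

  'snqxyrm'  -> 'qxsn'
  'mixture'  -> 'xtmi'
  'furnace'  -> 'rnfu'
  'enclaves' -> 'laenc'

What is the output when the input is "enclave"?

clen

Each output is the input with this applied: delete the last 3 characters, then move the last 2 characters to the front (rotate right by 2).
Doing the same to "enclave": "clen".
(Check on "enclaves": → "encla" → "laenc" ✓)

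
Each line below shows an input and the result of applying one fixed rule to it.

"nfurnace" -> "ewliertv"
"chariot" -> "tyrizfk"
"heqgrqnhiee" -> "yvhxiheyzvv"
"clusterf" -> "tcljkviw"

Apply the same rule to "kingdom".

bzexufd

The rule is to shift every letter 9 places backward in the alphabet (wrapping around).
For "kingdom" the result is "bzexufd".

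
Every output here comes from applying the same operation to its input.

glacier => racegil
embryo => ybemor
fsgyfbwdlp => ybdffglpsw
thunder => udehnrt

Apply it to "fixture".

xefirtu

What's happening: sort the characters into alphabetical order, then move the last character to the front.
For "fixture", step one produces "efirtux"; step two turns that into "xefirtu".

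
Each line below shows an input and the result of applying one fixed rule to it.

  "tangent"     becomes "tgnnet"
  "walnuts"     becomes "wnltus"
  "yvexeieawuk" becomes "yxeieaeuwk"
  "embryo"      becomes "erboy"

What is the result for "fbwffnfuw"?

Rule — swap each adjacent pair of characters (1↔2, 3↔4, ...), then delete the first character.
Working it through for "fbwffnfuw": intermediate "bffwnfufw", final "ffwnfufw".

ffwnfufw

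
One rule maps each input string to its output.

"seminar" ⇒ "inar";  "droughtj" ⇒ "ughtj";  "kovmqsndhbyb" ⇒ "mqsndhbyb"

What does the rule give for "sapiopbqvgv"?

iopbqvgv

Each output is the input with this applied: delete the first 3 characters.
For "sapiopbqvgv" the result is "iopbqvgv".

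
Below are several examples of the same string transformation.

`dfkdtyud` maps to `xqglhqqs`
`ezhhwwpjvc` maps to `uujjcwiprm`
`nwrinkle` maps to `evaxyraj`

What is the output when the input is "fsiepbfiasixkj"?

vrcosvnfvkxwsf

In each case the input is transformed by: move the first 2 characters to the end (rotate left by 2), then shift every letter 13 places forward in the alphabet (wrapping around) — i.e. ROT13.
Working it through for "fsiepbfiasixkj": intermediate "iepbfiasixkjfs", final "vrcosvnfvkxwsf".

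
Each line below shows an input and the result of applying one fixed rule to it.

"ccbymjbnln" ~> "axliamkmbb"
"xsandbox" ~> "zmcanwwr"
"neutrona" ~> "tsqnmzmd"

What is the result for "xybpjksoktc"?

aoijrnjsbwx

Rule — move the first 2 characters to the end (rotate left by 2), then shift every letter 1 place backward in the alphabet (wrapping around).
Working it through for "xybpjksoktc": intermediate "bpjksoktcxy", final "aoijrnjsbwx".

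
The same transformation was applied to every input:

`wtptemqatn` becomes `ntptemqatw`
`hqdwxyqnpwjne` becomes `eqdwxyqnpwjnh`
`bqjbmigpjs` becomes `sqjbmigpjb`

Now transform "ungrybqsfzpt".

tngrybqsfzpu

Looking at the pairs, the operation is to swap the first and last characters.
Applying that to "ungrybqsfzpt" gives "tngrybqsfzpu".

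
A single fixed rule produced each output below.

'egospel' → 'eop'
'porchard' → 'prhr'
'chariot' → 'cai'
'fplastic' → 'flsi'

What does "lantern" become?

lne

Looking at the pairs, the operation is to delete the last character, then keep every other character starting from the first (positions 1st, 3rd, 5th, ...).
On "lantern": the first step gives "lanter", and the second then gives "lne".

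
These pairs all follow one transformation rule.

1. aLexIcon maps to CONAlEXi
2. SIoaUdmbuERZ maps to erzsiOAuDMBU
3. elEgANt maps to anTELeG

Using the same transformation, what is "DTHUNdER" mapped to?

Derdthun

In each case the input is transformed by: move the last 3 characters to the front (rotate right by 3), then flip the case of every letter.
"DTHUNdER" → "dERDTHUN" → "Derdthun".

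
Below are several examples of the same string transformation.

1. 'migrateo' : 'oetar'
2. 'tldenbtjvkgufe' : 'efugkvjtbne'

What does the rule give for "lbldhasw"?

The rule is to delete the first 3 characters, then reverse the string.
Working it through for "lbldhasw": intermediate "dhasw", final "wsahd".

wsahd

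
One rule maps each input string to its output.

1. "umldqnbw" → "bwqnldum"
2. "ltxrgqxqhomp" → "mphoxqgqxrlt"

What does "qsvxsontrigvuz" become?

Looking at the pairs, the operation is to reverse the string, then swap each adjacent pair of characters (1↔2, 3↔4, ...).
On "qsvxsontrigvuz": the first step gives "zuvgirtnosxvsq", and the second then gives "uzgvrintsovxqs".

uzgvrintsovxqs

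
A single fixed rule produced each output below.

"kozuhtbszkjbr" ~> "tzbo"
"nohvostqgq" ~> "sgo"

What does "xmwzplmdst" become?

The rule is to move the first 3 characters to the end (rotate left by 3), then keep one character in every 3, starting at position 3 (positions 3rd, 6th, 9th, ...).
Doing the same to "xmwzplmdst": "lsm".

lsm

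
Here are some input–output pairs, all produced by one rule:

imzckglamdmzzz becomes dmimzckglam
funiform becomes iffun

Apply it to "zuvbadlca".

adzuvb

Each output is the input with this applied: delete the last 3 characters, then move the last 2 characters to the front (rotate right by 2).
Applying both steps to "zuvbadlca": "zuvbad", then "adzuvb".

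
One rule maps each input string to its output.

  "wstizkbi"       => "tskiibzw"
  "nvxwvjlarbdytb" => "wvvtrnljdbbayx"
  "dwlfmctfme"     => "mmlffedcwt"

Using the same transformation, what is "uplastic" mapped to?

splicaut

Each output is the input with this applied: sort the characters into reverse alphabetical order, then move the first 2 characters to the end (rotate left by 2).
Starting from "uplastic": after the first operation, "utsplica"; after the second, "splicaut".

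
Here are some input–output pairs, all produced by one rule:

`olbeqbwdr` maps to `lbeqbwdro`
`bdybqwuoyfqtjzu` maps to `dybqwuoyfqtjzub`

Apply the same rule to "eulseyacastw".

The rule is to move the first character to the end.
So "eulseyacastw" becomes "ulseyacastwe".

ulseyacastwe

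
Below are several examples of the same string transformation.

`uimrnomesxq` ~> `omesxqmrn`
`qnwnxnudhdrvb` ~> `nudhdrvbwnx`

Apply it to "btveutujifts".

tujiftsveu

Rule — delete the first 2 characters, then move the first 3 characters to the end (rotate left by 3).
Starting from "btveutujifts": after the first operation, "veutujifts"; after the second, "tujiftsveu".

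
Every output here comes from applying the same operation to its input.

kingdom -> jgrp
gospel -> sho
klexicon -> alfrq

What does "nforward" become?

Rule — shift every letter 3 places forward in the alphabet (wrapping around), then delete the first 3 characters.
On "nforward" that produces "uzdug".

uzdug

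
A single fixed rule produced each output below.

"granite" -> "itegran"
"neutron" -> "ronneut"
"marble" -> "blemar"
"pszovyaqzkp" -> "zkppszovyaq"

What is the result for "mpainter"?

Each output is the input with this applied: move the last 3 characters to the front (rotate right by 3).
So "mpainter" becomes "termpain".

termpain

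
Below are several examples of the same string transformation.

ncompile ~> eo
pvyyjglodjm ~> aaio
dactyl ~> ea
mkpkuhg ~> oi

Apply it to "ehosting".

ui

What's happening: shift every letter 2 places forward in the alphabet (wrapping around), then keep only the vowels.
For "ehosting", step one produces "gjquvkpi"; step two turns that into "ui".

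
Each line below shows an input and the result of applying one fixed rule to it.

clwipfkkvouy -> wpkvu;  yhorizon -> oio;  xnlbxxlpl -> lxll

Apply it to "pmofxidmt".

Looking at the pairs, the operation is to keep every other character starting from the first (positions 1st, 3rd, 5th, ...), then delete the first character.
Applying both steps to "pmofxidmt": "poxdt", then "oxdt".

oxdt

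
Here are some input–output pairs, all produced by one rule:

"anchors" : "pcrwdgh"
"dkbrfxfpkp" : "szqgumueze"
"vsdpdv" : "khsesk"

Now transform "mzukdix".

bojzsxm

What's happening: shift every letter 11 places backward in the alphabet (wrapping around).
On "mzukdix" that produces "bojzsxm".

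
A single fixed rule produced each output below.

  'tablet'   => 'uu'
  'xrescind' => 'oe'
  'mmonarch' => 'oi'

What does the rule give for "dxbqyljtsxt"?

euu

The transformation: shift every letter 1 place forward in the alphabet (wrapping around), then keep only the vowels.
Applying both steps to "dxbqyljtsxt": "eycrzmkutyu", then "euu".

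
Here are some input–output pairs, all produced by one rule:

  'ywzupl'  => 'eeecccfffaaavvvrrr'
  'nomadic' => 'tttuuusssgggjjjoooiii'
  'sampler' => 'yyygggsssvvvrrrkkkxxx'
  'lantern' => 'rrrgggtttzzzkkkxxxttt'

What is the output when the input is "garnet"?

Each output is the input with this applied: shift every letter 6 places forward in the alphabet (wrapping around), then repeat every character 3 times.
Starting from "garnet": after the first operation, "mgxtkz"; after the second, "mmmgggxxxtttkkkzzz".

mmmgggxxxtttkkkzzz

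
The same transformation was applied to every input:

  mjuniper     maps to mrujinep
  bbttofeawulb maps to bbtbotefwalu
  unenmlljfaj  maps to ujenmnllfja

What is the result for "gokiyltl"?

glkoyitl

In each case the input is transformed by: move the last character to the front, then swap each adjacent pair of characters (1↔2, 3↔4, ...).
Working it through for "gokiyltl": intermediate "lgokiylt", final "glkoyitl".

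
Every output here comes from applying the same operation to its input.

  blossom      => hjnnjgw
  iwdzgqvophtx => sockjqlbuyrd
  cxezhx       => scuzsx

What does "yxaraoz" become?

Each output is the input with this applied: shift every letter 5 places backward in the alphabet (wrapping around), then reverse the string.
Starting from "yxaraoz": after the first operation, "tsvmvju"; after the second, "ujvmvst".

ujvmvst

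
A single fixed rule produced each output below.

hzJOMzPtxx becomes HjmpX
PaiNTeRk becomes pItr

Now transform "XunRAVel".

xNaE

Rule — flip the case of every letter, then keep every other character starting from the first (positions 1st, 3rd, 5th, ...).
Working it through for "XunRAVel": intermediate "xUNravEL", final "xNaE".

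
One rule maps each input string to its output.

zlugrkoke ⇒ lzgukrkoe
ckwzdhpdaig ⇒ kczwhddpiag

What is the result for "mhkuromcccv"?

The pattern: swap each adjacent pair of characters (1↔2, 3↔4, ...).
Applying that to "mhkuromcccv" gives "hmukorcmccv".

hmukorcmccv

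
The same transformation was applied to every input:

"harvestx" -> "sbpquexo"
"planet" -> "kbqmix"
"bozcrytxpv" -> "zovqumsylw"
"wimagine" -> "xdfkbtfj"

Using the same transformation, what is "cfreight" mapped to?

The rule is to move the first 3 characters to the end (rotate left by 3), then shift every letter 3 places backward in the alphabet (wrapping around).
For "cfreight", step one produces "eightcfr"; step two turns that into "bfdeqzco".

bfdeqzco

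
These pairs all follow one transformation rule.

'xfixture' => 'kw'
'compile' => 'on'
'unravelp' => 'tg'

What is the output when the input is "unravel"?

The pattern: shift every letter 2 places forward in the alphabet (wrapping around), then keep one character in every 3, starting at position 3 (positions 3rd, 6th, 9th, ...).
Applying both steps to "unravel": "wptcxgn", then "tg".

tg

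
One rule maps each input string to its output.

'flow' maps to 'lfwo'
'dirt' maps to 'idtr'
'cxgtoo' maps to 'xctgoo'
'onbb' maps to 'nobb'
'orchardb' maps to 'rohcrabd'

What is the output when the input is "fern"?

In each case the input is transformed by: swap each adjacent pair of characters (1↔2, 3↔4, ...).
For "fern" the result is "efnr".

efnr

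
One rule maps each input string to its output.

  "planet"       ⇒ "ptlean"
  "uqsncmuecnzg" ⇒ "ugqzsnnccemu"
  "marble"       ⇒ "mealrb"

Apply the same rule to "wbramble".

Each output is the input with this applied: take characters alternately from the front and the back (1st, last, 2nd, 2nd-last, ...).
So "wbramble" becomes "weblrbam".

weblrbam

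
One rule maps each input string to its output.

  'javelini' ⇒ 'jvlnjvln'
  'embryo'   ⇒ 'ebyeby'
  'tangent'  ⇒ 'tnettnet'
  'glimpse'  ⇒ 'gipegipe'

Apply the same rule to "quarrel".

qarlqarl

The transformation: keep every other character starting from the first (positions 1st, 3rd, 5th, ...), then write the whole string twice.
Applying both steps to "quarrel": "qarl", then "qarlqarl".
(Check on "javelini": → "jvln" → "jvlnjvln" ✓)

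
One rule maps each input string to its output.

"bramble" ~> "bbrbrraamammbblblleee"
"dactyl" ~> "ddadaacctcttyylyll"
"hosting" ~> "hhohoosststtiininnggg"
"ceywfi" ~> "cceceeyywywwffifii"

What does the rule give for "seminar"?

sseseemmimiinnanaarrr

The transformation: repeat every character 3 times, then swap each adjacent pair of characters (1↔2, 3↔4, ...).
"seminar" → "ssseeemmmiiinnnaaarrr" → "sseseemmimiinnanaarrr".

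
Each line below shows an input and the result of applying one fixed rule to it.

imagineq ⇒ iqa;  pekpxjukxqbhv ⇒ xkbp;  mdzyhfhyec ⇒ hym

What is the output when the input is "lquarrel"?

rlu

In each case the input is transformed by: move the first 3 characters to the end (rotate left by 3), then keep one character in every 3, starting at position 2 (positions 2nd, 5th, 8th, ...).
Applying both steps to "lquarrel": "arrellqu", then "rlu".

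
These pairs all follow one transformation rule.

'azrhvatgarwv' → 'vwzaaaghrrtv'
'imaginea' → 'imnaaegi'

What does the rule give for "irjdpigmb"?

mprbdgiij

The pattern: sort the characters into alphabetical order, then move the last 3 characters to the front (rotate right by 3).
On "irjdpigmb" that produces "mprbdgiij".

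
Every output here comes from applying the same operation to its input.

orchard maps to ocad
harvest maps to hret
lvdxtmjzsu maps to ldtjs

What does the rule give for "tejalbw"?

tjlw

The transformation: keep every other character starting from the first (positions 1st, 3rd, 5th, ...).
For "tejalbw" the result is "tjlw".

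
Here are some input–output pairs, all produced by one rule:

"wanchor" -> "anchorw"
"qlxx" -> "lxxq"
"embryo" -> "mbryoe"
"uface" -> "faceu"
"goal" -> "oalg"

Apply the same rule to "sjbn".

jbns

In each case the input is transformed by: move the first character to the end.
So "sjbn" becomes "jbns".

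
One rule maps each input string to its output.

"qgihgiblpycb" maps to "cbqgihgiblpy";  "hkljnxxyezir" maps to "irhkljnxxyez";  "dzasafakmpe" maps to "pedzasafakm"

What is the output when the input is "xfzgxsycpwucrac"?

acxfzgxsycpwucr

The pattern: move the last 2 characters to the front (rotate right by 2).
On "xfzgxsycpwucrac" that produces "acxfzgxsycpwucr".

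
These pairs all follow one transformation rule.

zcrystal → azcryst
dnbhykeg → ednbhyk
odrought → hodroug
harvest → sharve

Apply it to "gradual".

agradu

In each case the input is transformed by: delete the last character, then move the last character to the front.
"gradual" → "gradua" → "agradu".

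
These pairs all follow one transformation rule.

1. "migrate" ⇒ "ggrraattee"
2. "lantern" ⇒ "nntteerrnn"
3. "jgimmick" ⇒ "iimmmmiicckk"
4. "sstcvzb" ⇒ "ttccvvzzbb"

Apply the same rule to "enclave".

ccllaavvee

Looking at the pairs, the operation is to delete the first 2 characters, then double every character.
Applying that to "enclave" gives "ccllaavvee".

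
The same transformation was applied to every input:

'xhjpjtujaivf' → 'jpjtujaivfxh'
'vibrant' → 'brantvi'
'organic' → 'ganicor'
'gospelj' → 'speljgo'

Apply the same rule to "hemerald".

The rule is to move the first 2 characters to the end (rotate left by 2).
For "hemerald" the result is "meraldhe".

meraldhe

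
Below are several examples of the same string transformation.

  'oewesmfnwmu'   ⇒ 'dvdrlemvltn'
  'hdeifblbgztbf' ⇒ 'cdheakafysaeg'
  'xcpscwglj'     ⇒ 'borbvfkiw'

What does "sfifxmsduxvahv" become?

Rule — shift every letter 1 place backward in the alphabet (wrapping around), then move the first character to the end.
Starting from "sfifxmsduxvahv": after the first operation, "rehewlrctwuzgu"; after the second, "ehewlrctwuzgur".

ehewlrctwuzgur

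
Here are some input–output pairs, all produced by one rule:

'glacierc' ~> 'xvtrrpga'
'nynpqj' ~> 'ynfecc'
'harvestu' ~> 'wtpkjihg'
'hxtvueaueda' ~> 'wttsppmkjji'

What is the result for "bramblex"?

What's happening: shift every letter 11 places backward in the alphabet (wrapping around), then sort the characters into reverse alphabetical order.
On "bramblex": the first step gives "qgpbqatm", and the second then gives "tqqpmgba".
(Check on "nynpqj": → "cncefy" → "ynfecc" ✓)

tqqpmgba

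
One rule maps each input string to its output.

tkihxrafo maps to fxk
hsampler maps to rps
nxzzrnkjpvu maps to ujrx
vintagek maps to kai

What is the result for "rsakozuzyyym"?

The rule is to keep one character in every 3, starting at position 2 (positions 2nd, 5th, 8th, ...), then reverse the string.
Working it through for "rsakozuzyyym": intermediate "sozy", final "yzos".
(Check on "vintagek": → "iak" → "kai" ✓)

yzos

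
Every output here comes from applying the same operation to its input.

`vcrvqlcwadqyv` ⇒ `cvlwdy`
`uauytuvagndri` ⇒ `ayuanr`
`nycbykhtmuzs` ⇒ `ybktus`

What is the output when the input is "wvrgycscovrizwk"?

The pattern: keep every other character starting from the second (positions 2nd, 4th, 6th, ...).
Applying that to "wvrgycscovrizwk" gives "vgccviw".

vgccviw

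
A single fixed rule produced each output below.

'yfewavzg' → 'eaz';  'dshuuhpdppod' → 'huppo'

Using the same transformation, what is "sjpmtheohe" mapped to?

pteh

Rule — delete the first character, then keep every other character starting from the second (positions 2nd, 4th, 6th, ...).
Starting from "sjpmtheohe": after the first operation, "jpmtheohe"; after the second, "pteh".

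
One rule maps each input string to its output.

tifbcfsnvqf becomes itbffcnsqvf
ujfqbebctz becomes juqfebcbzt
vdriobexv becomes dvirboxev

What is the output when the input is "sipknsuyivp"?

The rule is to swap each adjacent pair of characters (1↔2, 3↔4, ...).
Doing the same to "sipknsuyivp": "iskpsnyuvip".

iskpsnyuvip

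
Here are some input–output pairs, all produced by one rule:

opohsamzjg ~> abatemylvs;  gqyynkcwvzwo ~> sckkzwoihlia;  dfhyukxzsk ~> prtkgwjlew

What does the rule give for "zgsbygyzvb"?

lsenksklhn

What's happening: shift every letter 12 places forward in the alphabet (wrapping around).
Applying that to "zgsbygyzvb" gives "lsenksklhn".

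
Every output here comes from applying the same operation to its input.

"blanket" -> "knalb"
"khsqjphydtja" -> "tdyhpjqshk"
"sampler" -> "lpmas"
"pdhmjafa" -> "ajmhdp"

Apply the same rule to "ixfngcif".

Rule — reverse the string, then delete the first 2 characters.
On "ixfngcif": the first step gives "ficgnfxi", and the second then gives "cgnfxi".

cgnfxi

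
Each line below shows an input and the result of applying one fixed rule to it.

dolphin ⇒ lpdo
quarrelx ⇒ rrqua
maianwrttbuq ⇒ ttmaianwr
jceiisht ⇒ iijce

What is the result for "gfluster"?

The rule is to delete the last 3 characters, then move the last 2 characters to the front (rotate right by 2).
Working it through for "gfluster": intermediate "gflus", final "usgfl".
(Check on "dolphin": → "dolp" → "lpdo" ✓)

usgfl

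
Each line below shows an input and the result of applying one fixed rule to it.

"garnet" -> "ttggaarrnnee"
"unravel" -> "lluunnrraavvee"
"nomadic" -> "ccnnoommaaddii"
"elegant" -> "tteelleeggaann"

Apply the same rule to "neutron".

nnnneeuuttrroo

The transformation: double every character, then move the last 2 characters to the front (rotate right by 2).
On "neutron" that produces "nnnneeuuttrroo".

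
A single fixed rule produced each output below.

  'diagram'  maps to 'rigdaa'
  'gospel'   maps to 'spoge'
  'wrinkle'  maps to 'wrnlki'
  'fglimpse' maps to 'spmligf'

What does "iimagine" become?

nmiiiga

The transformation: delete the last character, then sort the characters into reverse alphabetical order.
On "iimagine": the first step gives "iimagin", and the second then gives "nmiiiga".
(Check on "fglimpse": → "fglimps" → "spmligf" ✓)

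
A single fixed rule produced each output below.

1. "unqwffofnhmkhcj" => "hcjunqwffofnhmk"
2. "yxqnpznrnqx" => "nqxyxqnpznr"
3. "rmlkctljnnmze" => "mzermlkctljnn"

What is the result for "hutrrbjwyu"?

Rule — move the last 3 characters to the front (rotate right by 3).
Applying that to "hutrrbjwyu" gives "wyuhutrrbj".

wyuhutrrbj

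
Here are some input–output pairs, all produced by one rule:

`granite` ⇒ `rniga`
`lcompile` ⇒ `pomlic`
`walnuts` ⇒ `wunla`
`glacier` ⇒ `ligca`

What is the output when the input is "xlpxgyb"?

Rule — delete the last 2 characters, then sort the characters into reverse alphabetical order.
Starting from "xlpxgyb": after the first operation, "xlpxg"; after the second, "xxplg".

xxplg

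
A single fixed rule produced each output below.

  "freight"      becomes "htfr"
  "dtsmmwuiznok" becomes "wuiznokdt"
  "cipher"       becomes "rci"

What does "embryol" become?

What's happening: move the first 2 characters to the end (rotate left by 2), then delete the first 3 characters.
"embryol" → "bryolem" → "olem".

olem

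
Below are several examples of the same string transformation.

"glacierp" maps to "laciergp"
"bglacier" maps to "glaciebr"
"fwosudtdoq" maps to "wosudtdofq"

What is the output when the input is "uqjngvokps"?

qjngvokpus

What's happening: swap the first and last characters, then move the first character to the end.
Working it through for "uqjngvokps": intermediate "sqjngvokpu", final "qjngvokpus".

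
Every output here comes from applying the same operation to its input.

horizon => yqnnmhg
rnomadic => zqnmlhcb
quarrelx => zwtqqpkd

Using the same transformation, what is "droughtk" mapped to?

tsqnjgfc

The transformation: shift every letter 1 place backward in the alphabet (wrapping around), then sort the characters into reverse alphabetical order.
Applying that to "droughtk" gives "tsqnjgfc".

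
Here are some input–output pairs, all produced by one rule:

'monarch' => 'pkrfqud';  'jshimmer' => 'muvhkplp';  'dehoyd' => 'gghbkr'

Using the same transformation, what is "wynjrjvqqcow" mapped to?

Looking at the pairs, the operation is to shift every letter 3 places forward in the alphabet (wrapping around), then take characters alternately from the front and the back (1st, last, 2nd, 2nd-last, ...).
On "wynjrjvqqcow": the first step gives "zbqmumyttfrz", and the second then gives "zzbrqfmtutmy".

zzbrqfmtutmy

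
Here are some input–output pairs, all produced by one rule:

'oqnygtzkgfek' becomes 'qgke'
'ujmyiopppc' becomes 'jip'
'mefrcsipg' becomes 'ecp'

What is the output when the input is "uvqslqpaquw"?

Each output is the input with this applied: keep one character in every 3, starting at position 2 (positions 2nd, 5th, 8th, ...).
Applying that to "uvqslqpaquw" gives "vlaw".

vlaw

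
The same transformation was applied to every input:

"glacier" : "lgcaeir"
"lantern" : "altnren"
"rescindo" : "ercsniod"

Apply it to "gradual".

rgdaaul

The transformation: swap each adjacent pair of characters (1↔2, 3↔4, ...).
Applying that to "gradual" gives "rgdaaul".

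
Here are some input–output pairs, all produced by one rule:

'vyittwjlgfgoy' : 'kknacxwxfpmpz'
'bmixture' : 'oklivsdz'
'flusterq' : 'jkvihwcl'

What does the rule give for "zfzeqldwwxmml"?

vhcunnoddcqwq

The rule is to move the first 3 characters to the end (rotate left by 3), then shift every letter 9 places backward in the alphabet (wrapping around).
Starting from "zfzeqldwwxmml": after the first operation, "eqldwwxmmlzfz"; after the second, "vhcunnoddcqwq".
(Check on "flusterq": → "sterqflu" → "jkvihwcl" ✓)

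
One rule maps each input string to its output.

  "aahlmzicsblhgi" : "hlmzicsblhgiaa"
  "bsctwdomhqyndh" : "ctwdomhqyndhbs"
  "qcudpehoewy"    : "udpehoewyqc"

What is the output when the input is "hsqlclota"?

Rule — move the first 2 characters to the end (rotate left by 2).
Applying that to "hsqlclota" gives "qlclotahs".

qlclotahs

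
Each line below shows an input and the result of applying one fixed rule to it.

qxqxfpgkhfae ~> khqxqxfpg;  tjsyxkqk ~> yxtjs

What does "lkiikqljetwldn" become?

The rule is to delete the last 3 characters, then move the last 2 characters to the front (rotate right by 2).
"lkiikqljetwldn" → "lkiikqljetw" → "twlkiikqlje".

twlkiikqlje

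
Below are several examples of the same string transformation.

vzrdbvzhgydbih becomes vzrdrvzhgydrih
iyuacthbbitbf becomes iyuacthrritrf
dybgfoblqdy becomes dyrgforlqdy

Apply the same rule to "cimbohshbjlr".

Looking at the pairs, the operation is to replace every "b" with "r".
Applying that to "cimbohshbjlr" gives "cimrohshrjlr".

cimrohshrjlr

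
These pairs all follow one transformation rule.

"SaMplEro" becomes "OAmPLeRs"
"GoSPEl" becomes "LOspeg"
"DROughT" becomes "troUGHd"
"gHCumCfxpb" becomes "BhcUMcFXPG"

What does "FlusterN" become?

nLUSTERf

The pattern: flip the case of every letter, then swap the first and last characters.
Working it through for "FlusterN": intermediate "fLUSTERn", final "nLUSTERf".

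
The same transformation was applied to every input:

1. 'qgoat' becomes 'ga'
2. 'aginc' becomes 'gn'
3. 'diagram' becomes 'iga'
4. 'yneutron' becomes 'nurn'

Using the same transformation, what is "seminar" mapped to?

What's happening: keep every other character starting from the second (positions 2nd, 4th, 6th, ...).
On "seminar" that produces "eia".

eia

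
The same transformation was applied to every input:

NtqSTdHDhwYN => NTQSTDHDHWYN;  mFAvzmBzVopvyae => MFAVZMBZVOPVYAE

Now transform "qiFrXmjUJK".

QIFRXMJUJK

Looking at the pairs, the operation is to convert every letter to uppercase.
Doing the same to "qiFrXmjUJK": "QIFRXMJUJK".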